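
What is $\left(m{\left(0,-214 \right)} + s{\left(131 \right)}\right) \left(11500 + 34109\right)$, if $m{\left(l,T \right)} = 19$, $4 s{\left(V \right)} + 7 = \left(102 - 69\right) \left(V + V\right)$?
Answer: $\frac{397482435}{4} \approx 9.9371 \cdot 10^{7}$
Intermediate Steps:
$s{\left(V \right)} = - \frac{7}{4} + \frac{33 V}{2}$ ($s{\left(V \right)} = - \frac{7}{4} + \frac{\left(102 - 69\right) \left(V + V\right)}{4} = - \frac{7}{4} + \frac{33 \cdot 2 V}{4} = - \frac{7}{4} + \frac{66 V}{4} = - \frac{7}{4} + \frac{33 V}{2}$)
$\left(m{\left(0,-214 \right)} + s{\left(131 \right)}\right) \left(11500 + 34109\right) = \left(19 + \left(- \frac{7}{4} + \frac{33}{2} \cdot 131\right)\right) \left(11500 + 34109\right) = \left(19 + \left(- \frac{7}{4} + \frac{4323}{2}\right)\right) 45609 = \left(19 + \frac{8639}{4}\right) 45609 = \frac{8715}{4} \cdot 45609 = \frac{397482435}{4}$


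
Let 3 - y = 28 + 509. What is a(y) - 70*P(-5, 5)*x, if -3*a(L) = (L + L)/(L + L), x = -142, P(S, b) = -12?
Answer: -357841/3 ≈ -1.1928e+5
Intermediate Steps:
y = -534 (y = 3 - (28 + 509) = 3 - 1*537 = 3 - 537 = -534)
a(L) = -1/3 (a(L) = -(L + L)/(3*(L + L)) = -2*L/(3*(2*L)) = -2*L*1/(2*L)/3 = -1/3*1 = -1/3)
a(y) - 70*P(-5, 5)*x = -1/3 - 70*(-12)*(-142) = -1/3 - (-840)*(-142) = -1/3 - 1*119280 = -1/3 - 119280 = -357841/3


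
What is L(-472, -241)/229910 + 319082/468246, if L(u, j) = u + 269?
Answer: 36632544341/53827218930 ≈ 0.68056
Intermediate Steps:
L(u, j) = 269 + u
L(-472, -241)/229910 + 319082/468246 = (269 - 472)/229910 + 319082/468246 = -203*1/229910 + 319082*(1/468246) = -203/229910 + 159541/234123 = 36632544341/53827218930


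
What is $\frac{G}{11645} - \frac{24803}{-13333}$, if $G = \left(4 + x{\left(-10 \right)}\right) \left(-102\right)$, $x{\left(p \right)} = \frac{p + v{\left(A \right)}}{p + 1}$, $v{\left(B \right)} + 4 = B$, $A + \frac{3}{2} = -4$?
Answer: $\frac{16496734}{9133105} \approx 1.8063$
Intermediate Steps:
$A = - \frac{11}{2}$ ($A = - \frac{3}{2} - 4 = - \frac{11}{2} \approx -5.5$)
$v{\left(B \right)} = -4 + B$
$x{\left(p \right)} = \frac{- \frac{19}{2} + p}{1 + p}$ ($x{\left(p \right)} = \frac{p - \frac{19}{2}}{p + 1} = \frac{p - \frac{19}{2}}{1 + p} = \frac{- \frac{19}{2} + p}{1 + p}$)
$G = -629$ ($G = \left(4 + \frac{- \frac{19}{2} - 10}{1 - 10}\right) \left(-102\right) = \left(4 + \frac{1}{-9} \left(- \frac{39}{2}\right)\right) \left(-102\right) = \left(4 - - \frac{13}{6}\right) \left(-102\right) = \left(4 + \frac{13}{6}\right) \left(-102\right) = \frac{37}{6} \left(-102\right) = -629$)
$\frac{G}{11645} - \frac{24803}{-13333} = - \frac{629}{11645} - \frac{24803}{-13333} = \left(-629\right) \frac{1}{11645} - - \frac{24803}{13333} = - \frac{37}{685} + \frac{24803}{13333} = \frac{16496734}{9133105}$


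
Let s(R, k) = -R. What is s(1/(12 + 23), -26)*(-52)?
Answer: 52/35 ≈ 1.4857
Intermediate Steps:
s(1/(12 + 23), -26)*(-52) = -1/(12 + 23)*(-52) = -1/35*(-52) = 52/35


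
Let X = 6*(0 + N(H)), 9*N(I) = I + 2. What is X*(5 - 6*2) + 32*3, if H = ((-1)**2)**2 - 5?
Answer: 316/3 ≈ 105.33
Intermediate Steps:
H = -4 (H = 1**2 - 5 = 1 - 5 = -4)
N(I) = 2/9 + I/9 (N(I) = (I + 2)/9 = (2 + I)/9 = 2/9 + I/9)
X = -4/3 (X = 6*(0 + (2/9 + (1/9)*(-4))) = 6*(0 + (2/9 - 4/9)) = 6*(0 - 2/9) = 6*(-2/9) = -4/3 ≈ -1.3333)
X*(5 - 6*2) + 32*3 = -4*(5 - 6*2)/3 + 32*3 = -4*(5 - 12)/3 + 96 = -4/3*(-7) + 96 = 28/3 + 96 = 316/3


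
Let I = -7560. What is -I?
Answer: 7560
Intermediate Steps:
-I = -1*(-7560) = 7560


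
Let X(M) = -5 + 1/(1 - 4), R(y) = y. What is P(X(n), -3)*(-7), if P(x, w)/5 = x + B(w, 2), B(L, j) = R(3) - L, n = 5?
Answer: -70/3 ≈ -23.333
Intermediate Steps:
B(L, j) = 3 - L
X(M) = -16/3 (X(M) = -5 + 1/(-3) = -5 - 1/3 = -16/3)
P(x, w) = 15 - 5*w + 5*x (P(x, w) = 5*(x + (3 - w)) = 5*(3 + x - w) = 15 - 5*w + 5*x)
P(X(n), -3)*(-7) = (15 - 5*(-3) + 5*(-16/3))*(-7) = (15 + 15 - 80/3)*(-7) = (10/3)*(-7) = -70/3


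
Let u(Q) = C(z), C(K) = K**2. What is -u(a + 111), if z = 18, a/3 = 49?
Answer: -324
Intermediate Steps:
a = 147 (a = 3*49 = 147)
u(Q) = 324 (u(Q) = 18**2 = 324)
-u(a + 111) = -1*324 = -324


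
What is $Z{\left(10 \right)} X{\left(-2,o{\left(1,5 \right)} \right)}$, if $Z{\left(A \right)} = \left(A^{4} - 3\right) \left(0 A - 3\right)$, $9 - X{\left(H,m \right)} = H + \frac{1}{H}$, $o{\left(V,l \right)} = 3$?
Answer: $- \frac{689793}{2} \approx -3.449 \cdot 10^{5}$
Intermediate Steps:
$X{\left(H,m \right)} = 9 - H - \frac{1}{H}$ ($X{\left(H,m \right)} = 9 - \left(H + \frac{1}{H}\right) = 9 - H - \frac{1}{H}$)
$Z{\left(A \right)} = 9 - 3 A^{4}$ ($Z{\left(A \right)} = \left(-3 + A^{4}\right) \left(0 - 3\right) = \left(-3 + A^{4}\right) \left(-3\right) = 9 - 3 A^{4}$)
$Z{\left(10 \right)} X{\left(-2,o{\left(1,5 \right)} \right)} = \left(9 - 3 \cdot 10^{4}\right) \left(9 - -2 - \frac{1}{-2}\right) = \left(9 - 30000\right) \left(9 + 2 - - \frac{1}{2}\right) = \left(9 - 30000\right) \left(9 + 2 + \frac{1}{2}\right) = \left(-29991\right) \frac{23}{2} = - \frac{689793}{2}$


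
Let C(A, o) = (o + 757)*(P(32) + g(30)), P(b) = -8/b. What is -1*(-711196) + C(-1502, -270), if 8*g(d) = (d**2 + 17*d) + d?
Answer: 3194937/4 ≈ 7.9873e+5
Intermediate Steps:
g(d) = d**2/8 + 9*d/4 (g(d) = ((d**2 + 17*d) + d)/8 = (d**2 + 18*d)/8 = d**2/8 + 9*d/4)
C(A, o) = 544283/4 + 719*o/4 (C(A, o) = (o + 757)*(-8/32 + (1/8)*30*(18 + 30)) = (757 + o)*(-8*1/32 + (1/8)*30*48) = (757 + o)*(-1/4 + 180) = (757 + o)*(719/4) = 544283/4 + 719*o/4)
-1*(-711196) + C(-1502, -270) = -1*(-711196) + (544283/4 + (719/4)*(-270)) = 711196 + (544283/4 - 97065/2) = 711196 + 350153/4 = 3194937/4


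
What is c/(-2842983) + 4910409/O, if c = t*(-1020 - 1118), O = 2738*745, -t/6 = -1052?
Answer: 13829186496469/1933048384410 ≈ 7.1541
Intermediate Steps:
t = 6312 (t = -6*(-1052) = 6312)
O = 2039810
c = -13495056 (c = 6312*(-1020 - 1118) = 6312*(-2138) = -13495056)
c/(-2842983) + 4910409/O = -13495056/(-2842983) + 4910409/2039810 = -13495056*(-1/2842983) + 4910409*(1/2039810) = 4498352/947661 + 4910409/2039810 = 13829186496469/1933048384410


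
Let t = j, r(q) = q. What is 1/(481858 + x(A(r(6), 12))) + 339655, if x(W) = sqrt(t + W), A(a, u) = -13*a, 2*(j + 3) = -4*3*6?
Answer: 6066424647337301/17860548637 - 3*I*sqrt(13)/232187132281 ≈ 3.3966e+5 - 4.6586e-11*I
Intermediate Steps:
j = -39 (j = -3 + (-4*3*6)/2 = -3 + (-12*6)/2 = -3 + (1/2)*(-72) = -3 - 36 = -39)
t = -39
x(W) = sqrt(-39 + W)
1/(481858 + x(A(r(6), 12))) + 339655 = 1/(481858 + sqrt(-39 - 13*6)) + 339655 = 1/(481858 + sqrt(-39 - 78)) + 339655 = 1/(481858 + sqrt(-117)) + 339655 = 1/(481858 + 3*I*sqrt(13)) + 339655 = 339655 + 1/(481858 + 3*I*sqrt(13))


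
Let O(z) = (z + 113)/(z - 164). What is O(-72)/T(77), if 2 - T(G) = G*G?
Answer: 41/1398772 ≈ 2.9311e-5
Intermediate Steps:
T(G) = 2 - G² (T(G) = 2 - G*G = 2 - G²)
O(z) = (113 + z)/(-164 + z)
O(-72)/T(77) = ((113 - 72)/(-164 - 72))/(2 - 1*77²) = (41/(-236))/(2 - 1*5929) = (-1/236*41)/(2 - 5929) = -41/236/(-5927) = -41/236*(-1/5927) = 41/1398772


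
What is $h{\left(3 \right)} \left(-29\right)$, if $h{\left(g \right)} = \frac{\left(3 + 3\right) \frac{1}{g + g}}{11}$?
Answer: $- \frac{29}{11} \approx -2.6364$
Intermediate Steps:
$h{\left(g \right)} = \frac{3}{11 g}$ ($h{\left(g \right)} = \frac{6}{2 g} \frac{1}{11} = 6 \frac{1}{2 g} \frac{1}{11} = \frac{3}{g} \frac{1}{11} = \frac{3}{11 g}$)
$h{\left(3 \right)} \left(-29\right) = \frac{3}{11 \cdot 3} \left(-29\right) = \frac{3}{11} \cdot \frac{1}{3} \left(-29\right) = \frac{1}{11} \left(-29\right) = - \frac{29}{11}$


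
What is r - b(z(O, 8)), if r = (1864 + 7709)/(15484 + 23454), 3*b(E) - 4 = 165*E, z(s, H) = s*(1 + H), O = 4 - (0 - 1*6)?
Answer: -578356333/116814 ≈ -4951.1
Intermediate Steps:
O = 10 (O = 4 - (0 - 6) = 4 - 1*(-6) = 4 + 6 = 10)
b(E) = 4/3 + 55*E (b(E) = 4/3 + (165*E)/3 = 4/3 + 55*E)
r = 9573/38938 ≈ 0.24585
r - b(z(O, 8)) = 9573/38938 - (4/3 + 55*(10*(1 + 8))) = 9573/38938 - (4/3 + 55*(10*9)) = 9573/38938 - (4/3 + 55*90) = 9573/38938 - (4/3 + 4950) = 9573/38938 - 1*14854/3 = 9573/38938 - 14854/3 = -578356333/116814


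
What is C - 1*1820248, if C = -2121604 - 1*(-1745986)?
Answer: -2195866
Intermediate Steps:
C = -375618 (C = -2121604 + 1745986 = -375618)
C - 1*1820248 = -375618 - 1*1820248 = -375618 - 1820248 = -2195866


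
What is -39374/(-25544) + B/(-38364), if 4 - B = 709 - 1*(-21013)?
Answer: 258163591/122496252 ≈ 2.1075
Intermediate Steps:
B = -21718 (B = 4 - (709 - 1*(-21013)) = 4 - (709 + 21013) = 4 - 1*21722 = 4 - 21722 = -21718)
-39374/(-25544) + B/(-38364) = -39374/(-25544) - 21718/(-38364) = -39374*(-1/25544) - 21718*(-1/38364) = 19687/12772 + 10859/19182 = 258163591/122496252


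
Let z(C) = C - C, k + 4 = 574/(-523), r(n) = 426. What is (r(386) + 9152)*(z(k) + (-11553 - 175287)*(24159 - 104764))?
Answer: 144246961479600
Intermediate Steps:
k = -2666/523 (k = -4 + 574/(-523) = -4 + 574*(-1/523) = -4 - 574/523 = -2666/523 ≈ -5.0975)
z(C) = 0
(r(386) + 9152)*(z(k) + (-11553 - 175287)*(24159 - 104764)) = (426 + 9152)*(0 + (-11553 - 175287)*(24159 - 104764)) = 9578*(0 - 186840*(-80605)) = 9578*(0 + 15060238200) = 9578*15060238200 = 144246961479600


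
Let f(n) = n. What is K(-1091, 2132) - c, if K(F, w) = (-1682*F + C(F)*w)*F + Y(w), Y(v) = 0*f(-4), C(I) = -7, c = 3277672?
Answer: -1989048230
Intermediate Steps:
Y(v) = 0 (Y(v) = 0*(-4) = 0)
K(F, w) = F*(-1682*F - 7*w) (K(F, w) = (-1682*F - 7*w)*F + 0 = F*(-1682*F - 7*w) + 0 = F*(-1682*F - 7*w))
K(-1091, 2132) - c = -1091*(-1682*(-1091) - 7*2132) - 1*3277672 = -1091*(1835062 - 14924) - 3277672 = -1091*1820138 - 3277672 = -1985770558 - 3277672 = -1989048230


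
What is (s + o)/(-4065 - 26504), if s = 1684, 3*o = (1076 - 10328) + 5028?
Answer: -276/30569 ≈ -0.0090287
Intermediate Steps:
o = -1408 (o = ((1076 - 10328) + 5028)/3 = (-9252 + 5028)/3 = (1/3)*(-4224) = -1408)
(s + o)/(-4065 - 26504) = (1684 - 1408)/(-4065 - 26504) = 276/(-30569) = 276*(-1/30569) = -276/30569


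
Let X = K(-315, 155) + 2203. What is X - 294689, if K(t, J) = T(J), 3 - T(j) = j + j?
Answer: -292793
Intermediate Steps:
T(j) = 3 - 2*j (T(j) = 3 - (j + j) = 3 - 2*j)
K(t, J) = 3 - 2*J
X = 1896 (X = (3 - 2*155) + 2203 = (3 - 310) + 2203 = -307 + 2203 = 1896)
X - 294689 = 1896 - 294689 = -292793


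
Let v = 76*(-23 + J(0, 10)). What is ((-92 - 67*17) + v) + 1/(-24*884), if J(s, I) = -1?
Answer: -64814881/21216 ≈ -3055.0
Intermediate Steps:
v = -1824 (v = 76*(-23 - 1) = 76*(-24) = -1824)
((-92 - 67*17) + v) + 1/(-24*884) = ((-92 - 67*17) - 1824) + 1/(-24*884) = ((-92 - 1139) - 1824) + 1/(-21216) = (-1231 - 1824) - 1/21216 = -3055 - 1/21216 = -64814881/21216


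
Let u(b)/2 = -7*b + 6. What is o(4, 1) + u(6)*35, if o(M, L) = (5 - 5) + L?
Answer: -2519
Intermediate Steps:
o(M, L) = L (o(M, L) = 0 + L = L)
u(b) = 12 - 14*b (u(b) = 2*(-7*b + 6) = 2*(6 - 7*b) = 12 - 14*b)
o(4, 1) + u(6)*35 = 1 + (12 - 14*6)*35 = 1 + (12 - 84)*35 = 1 - 72*35 = 1 - 2520 = -2519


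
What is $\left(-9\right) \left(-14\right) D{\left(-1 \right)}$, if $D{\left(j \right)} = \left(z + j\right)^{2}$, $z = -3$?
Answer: $2016$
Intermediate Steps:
$D{\left(j \right)} = \left(-3 + j\right)^{2}$
$\left(-9\right) \left(-14\right) D{\left(-1 \right)} = \left(-9\right) \left(-14\right) \left(-3 - 1\right)^{2} = 126 \left(-4\right)^{2} = 126 \cdot 16 = 2016$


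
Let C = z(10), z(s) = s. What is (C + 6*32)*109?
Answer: 22018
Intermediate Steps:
C = 10
(C + 6*32)*109 = (10 + 6*32)*109 = (10 + 192)*109 = 202*109 = 22018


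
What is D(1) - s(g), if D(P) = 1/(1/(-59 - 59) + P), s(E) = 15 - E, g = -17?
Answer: -3626/117 ≈ -30.991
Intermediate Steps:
D(P) = 1/(-1/118 + P) (D(P) = 1/(1/(-118) + P) = 1/(-1/118 + P))
D(1) - s(g) = 118/(-1 + 118*1) - (15 - 1*(-17)) = 118/(-1 + 118) - (15 + 17) = 118/117 - 1*32 = 118*(1/117) - 32 = 118/117 - 32 = -3626/117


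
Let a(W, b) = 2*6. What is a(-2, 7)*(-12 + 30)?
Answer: 216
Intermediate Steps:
a(W, b) = 12
a(-2, 7)*(-12 + 30) = 12*(-12 + 30) = 12*18 = 216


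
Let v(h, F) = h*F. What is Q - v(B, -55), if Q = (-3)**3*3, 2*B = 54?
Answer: 1404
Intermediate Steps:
B = 27 (B = (1/2)*54 = 27)
v(h, F) = F*h
Q = -81 (Q = -27*3 = -81)
Q - v(B, -55) = -81 - (-55)*27 = -81 - 1*(-1485) = -81 + 1485 = 1404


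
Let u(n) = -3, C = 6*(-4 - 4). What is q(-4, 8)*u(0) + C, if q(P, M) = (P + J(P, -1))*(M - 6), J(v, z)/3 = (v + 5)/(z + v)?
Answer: -102/5 ≈ -20.400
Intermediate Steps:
J(v, z) = 3*(5 + v)/(v + z) (J(v, z) = 3*((v + 5)/(z + v)) = 3*((5 + v)/(v + z)) = 3*(5 + v)/(v + z))
C = -48 (C = 6*(-8) = -48)
q(P, M) = (-6 + M)*(P + 3*(5 + P)/(-1 + P)) (q(P, M) = (P + 3*(5 + P)/(P - 1))*(M - 6) = (P + 3*(5 + P)/(-1 + P))*(-6 + M) = (-6 + M)*(P + 3*(5 + P)/(-1 + P)))
q(-4, 8)*u(0) + C = ((-90 - 18*(-4) + 3*8*(5 - 4) - 4*(-1 - 4)*(-6 + 8))/(-1 - 4))*(-3) - 48 = ((-90 + 72 + 3*8*1 - 4*(-5)*2)/(-5))*(-3) - 48 = -(-90 + 72 + 24 + 40)/5*(-3) - 48 = -⅕*46*(-3) - 48 = -46/5*(-3) - 48 = 138/5 - 48 = -102/5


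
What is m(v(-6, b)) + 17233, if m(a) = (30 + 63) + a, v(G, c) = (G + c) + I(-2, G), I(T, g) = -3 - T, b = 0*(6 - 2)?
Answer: 17319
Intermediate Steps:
b = 0 (b = 0*4 = 0)
v(G, c) = -1 + G + c (v(G, c) = (G + c) + (-3 - 1*(-2)) = (G + c) + (-3 + 2) = (G + c) - 1 = -1 + G + c)
m(a) = 93 + a
m(v(-6, b)) + 17233 = (93 + (-1 - 6 + 0)) + 17233 = (93 - 7) + 17233 = 86 + 17233 = 17319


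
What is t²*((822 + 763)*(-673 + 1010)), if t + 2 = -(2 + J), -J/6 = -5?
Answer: 617471620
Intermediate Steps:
J = 30 (J = -6*(-5) = 30)
t = -34 (t = -2 - (2 + 30) = -2 - 1*32 = -2 - 32 = -34)
t²*((822 + 763)*(-673 + 1010)) = (-34)²*((822 + 763)*(-673 + 1010)) = 1156*(1585*337) = 1156*534145 = 617471620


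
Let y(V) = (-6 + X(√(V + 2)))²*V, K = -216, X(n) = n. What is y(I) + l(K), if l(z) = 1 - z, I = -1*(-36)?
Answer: 2881 - 432*√38 ≈ 217.97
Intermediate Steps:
I = 36
y(V) = V*(-6 + √(2 + V))² (y(V) = (-6 + √(V + 2))²*V = (-6 + √(2 + V))²*V = V*(-6 + √(2 + V))²)
y(I) + l(K) = 36*(-6 + √(2 + 36))² + (1 - 1*(-216)) = 36*(-6 + √38)² + (1 + 216) = 36*(-6 + √38)² + 217 = 217 + 36*(-6 + √38)²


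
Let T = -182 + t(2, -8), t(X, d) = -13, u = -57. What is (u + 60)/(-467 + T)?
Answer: -3/662 ≈ -0.0045317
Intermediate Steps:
T = -195 (T = -182 - 13 = -195)
(u + 60)/(-467 + T) = (-57 + 60)/(-467 - 195) = 3/(-662) = 3*(-1/662) = -3/662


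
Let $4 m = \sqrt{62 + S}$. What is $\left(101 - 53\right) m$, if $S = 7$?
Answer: $12 \sqrt{69} \approx 99.679$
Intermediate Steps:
$m = \frac{\sqrt{69}}{4}$ ($m = \frac{\sqrt{62 + 7}}{4} = \frac{\sqrt{69}}{4} \approx 2.0767$)
$\left(101 - 53\right) m = \left(101 - 53\right) \frac{\sqrt{69}}{4} = 48 \frac{\sqrt{69}}{4} = 12 \sqrt{69}$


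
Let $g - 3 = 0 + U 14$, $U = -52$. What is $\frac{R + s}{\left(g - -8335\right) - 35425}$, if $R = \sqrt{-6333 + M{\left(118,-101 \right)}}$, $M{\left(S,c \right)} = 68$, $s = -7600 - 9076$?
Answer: $\frac{16676}{27815} - \frac{i \sqrt{6265}}{27815} \approx 0.59953 - 0.0028456 i$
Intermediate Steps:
$s = -16676$
$g = -725$ ($g = 3 + \left(0 - 728\right) = 3 - 728 = -725$)
$R = i \sqrt{6265}$ ($R = \sqrt{-6333 + 68} = \sqrt{-6265} = i \sqrt{6265} \approx 79.152 i$)
$\frac{R + s}{\left(g - -8335\right) - 35425} = \frac{i \sqrt{6265} - 16676}{\left(-725 - -8335\right) - 35425} = \frac{-16676 + i \sqrt{6265}}{\left(-725 + 8335\right) - 35425} = \frac{-16676 + i \sqrt{6265}}{7610 - 35425} = \frac{-16676 + i \sqrt{6265}}{-27815} = \left(-16676 + i \sqrt{6265}\right) \left(- \frac{1}{27815}\right) = \frac{16676}{27815} - \frac{i \sqrt{6265}}{27815}$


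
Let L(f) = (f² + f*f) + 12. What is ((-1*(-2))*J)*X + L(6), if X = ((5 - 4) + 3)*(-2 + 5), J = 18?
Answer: 516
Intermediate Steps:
L(f) = 12 + 2*f² (L(f) = (f² + f²) + 12 = 2*f² + 12 = 12 + 2*f²)
X = 12 (X = (1 + 3)*3 = 4*3 = 12)
((-1*(-2))*J)*X + L(6) = (-1*(-2)*18)*12 + (12 + 2*6²) = (2*18)*12 + (12 + 2*36) = 36*12 + (12 + 72) = 432 + 84 = 516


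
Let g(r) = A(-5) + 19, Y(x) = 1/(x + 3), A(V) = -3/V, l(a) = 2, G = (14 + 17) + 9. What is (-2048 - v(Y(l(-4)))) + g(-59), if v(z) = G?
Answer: -10342/5 ≈ -2068.4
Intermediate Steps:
G = 40 (G = 31 + 9 = 40)
Y(x) = 1/(3 + x)
v(z) = 40
g(r) = 98/5 (g(r) = -3/(-5) + 19 = -3*(-⅕) + 19 = ⅗ + 19 = 98/5)
(-2048 - v(Y(l(-4)))) + g(-59) = (-2048 - 1*40) + 98/5 = (-2048 - 40) + 98/5 = -2088 + 98/5 = -10342/5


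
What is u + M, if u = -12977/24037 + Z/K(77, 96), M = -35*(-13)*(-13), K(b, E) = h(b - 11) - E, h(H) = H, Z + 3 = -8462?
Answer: -812456351/144222 ≈ -5633.4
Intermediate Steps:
Z = -8465 (Z = -3 - 8462 = -8465)
K(b, E) = -11 + b - E (K(b, E) = (b - 11) - E = (-11 + b) - E = -11 + b - E)
M = -5915 (M = 455*(-13) = -5915)
u = 40616779/144222 (u = -12977/24037 - 8465/(-11 + 77 - 1*96) = -12977*1/24037 - 8465/(-11 + 77 - 96) = -12977/24037 - 8465/(-30) = -12977/24037 - 8465*(-1/30) = -12977/24037 + 1693/6 = 40616779/144222 ≈ 281.63)
u + M = 40616779/144222 - 5915 = -812456351/144222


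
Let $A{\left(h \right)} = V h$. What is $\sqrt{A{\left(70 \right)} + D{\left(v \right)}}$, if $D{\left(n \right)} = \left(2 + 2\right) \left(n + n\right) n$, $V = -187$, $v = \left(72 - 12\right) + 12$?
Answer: $\sqrt{28382} \approx 168.47$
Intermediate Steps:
$v = 72$ ($v = 60 + 12 = 72$)
$A{\left(h \right)} = - 187 h$
$D{\left(n \right)} = 8 n^{2}$ ($D{\left(n \right)} = 4 \cdot 2 n n = 8 n n = 8 n^{2}$)
$\sqrt{A{\left(70 \right)} + D{\left(v \right)}} = \sqrt{\left(-187\right) 70 + 8 \cdot 72^{2}} = \sqrt{-13090 + 8 \cdot 5184} = \sqrt{-13090 + 41472} = \sqrt{28382}$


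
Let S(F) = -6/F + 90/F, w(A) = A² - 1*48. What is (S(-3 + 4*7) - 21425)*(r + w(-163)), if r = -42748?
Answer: 8690223807/25 ≈ 3.4761e+8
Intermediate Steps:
w(A) = -48 + A² (w(A) = A² - 48 = -48 + A²)
S(F) = 84/F
(S(-3 + 4*7) - 21425)*(r + w(-163)) = (84/(-3 + 4*7) - 21425)*(-42748 + (-48 + (-163)²)) = (84/(-3 + 28) - 21425)*(-42748 + (-48 + 26569)) = (84/25 - 21425)*(-42748 + 26521) = (84*(1/25) - 21425)*(-16227) = (84/25 - 21425)*(-16227) = -535541/25*(-16227) = 8690223807/25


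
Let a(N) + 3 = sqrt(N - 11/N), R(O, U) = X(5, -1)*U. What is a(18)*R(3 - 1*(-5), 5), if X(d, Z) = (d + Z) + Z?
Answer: -45 + 5*sqrt(626)/2 ≈ 17.550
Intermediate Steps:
X(d, Z) = d + 2*Z (X(d, Z) = (Z + d) + Z = d + 2*Z)
R(O, U) = 3*U (R(O, U) = (5 + 2*(-1))*U = (5 - 2)*U = 3*U)
a(N) = -3 + sqrt(N - 11/N)
a(18)*R(3 - 1*(-5), 5) = (-3 + sqrt(18 - 11/18))*(3*5) = (-3 + sqrt(18 - 11*1/18))*15 = (-3 + sqrt(18 - 11/18))*15 = (-3 + sqrt(313/18))*15 = (-3 + sqrt(626)/6)*15 = -45 + 5*sqrt(626)/2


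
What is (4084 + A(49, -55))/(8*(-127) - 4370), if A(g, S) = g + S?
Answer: -2039/2693 ≈ -0.75715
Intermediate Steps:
A(g, S) = S + g
(4084 + A(49, -55))/(8*(-127) - 4370) = (4084 + (-55 + 49))/(8*(-127) - 4370) = (4084 - 6)/(-1016 - 4370) = 4078/(-5386) = 4078*(-1/5386) = -2039/2693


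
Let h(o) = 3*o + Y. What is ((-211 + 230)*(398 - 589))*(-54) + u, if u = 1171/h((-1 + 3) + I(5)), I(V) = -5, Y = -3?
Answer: 2350421/12 ≈ 1.9587e+5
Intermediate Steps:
h(o) = -3 + 3*o (h(o) = 3*o - 3 = -3 + 3*o)
u = -1171/12 (u = 1171/(-3 + 3*((-1 + 3) - 5)) = 1171/(-3 + 3*(2 - 5)) = 1171/(-3 + 3*(-3)) = 1171/(-3 - 9) = 1171/(-12) = 1171*(-1/12) = -1171/12 ≈ -97.583)
((-211 + 230)*(398 - 589))*(-54) + u = ((-211 + 230)*(398 - 589))*(-54) - 1171/12 = (19*(-191))*(-54) - 1171/12 = -3629*(-54) - 1171/12 = 195966 - 1171/12 = 2350421/12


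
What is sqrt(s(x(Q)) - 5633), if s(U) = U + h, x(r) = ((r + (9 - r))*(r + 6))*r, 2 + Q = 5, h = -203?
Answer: I*sqrt(5593) ≈ 74.786*I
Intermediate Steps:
Q = 3 (Q = -2 + 5 = 3)
x(r) = r*(54 + 9*r) (x(r) = (9*(6 + r))*r = (54 + 9*r)*r = r*(54 + 9*r))
s(U) = -203 + U (s(U) = U - 203 = -203 + U)
sqrt(s(x(Q)) - 5633) = sqrt((-203 + 9*3*(6 + 3)) - 5633) = sqrt((-203 + 9*3*9) - 5633) = sqrt((-203 + 243) - 5633) = sqrt(40 - 5633) = sqrt(-5593) = I*sqrt(5593)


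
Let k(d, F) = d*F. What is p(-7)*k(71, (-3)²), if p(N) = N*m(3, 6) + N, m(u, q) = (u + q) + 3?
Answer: -58149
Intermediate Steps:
m(u, q) = 3 + q + u (m(u, q) = (q + u) + 3 = 3 + q + u)
k(d, F) = F*d
p(N) = 13*N (p(N) = N*(3 + 6 + 3) + N = N*12 + N = 12*N + N = 13*N)
p(-7)*k(71, (-3)²) = (13*(-7))*((-3)²*71) = -819*71 = -91*639 = -58149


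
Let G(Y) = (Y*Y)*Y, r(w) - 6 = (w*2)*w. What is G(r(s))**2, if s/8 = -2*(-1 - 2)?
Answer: 9648627521911769871936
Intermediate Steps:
s = 48 (s = 8*(-2*(-1 - 2)) = 8*(-2*(-3)) = 8*6 = 48)
r(w) = 6 + 2*w**2 (r(w) = 6 + (w*2)*w = 6 + (2*w)*w = 6 + 2*w**2)
G(Y) = Y**3 (G(Y) = Y**2*Y = Y**3)
G(r(s))**2 = ((6 + 2*48**2)**3)**2 = ((6 + 2*2304)**3)**2 = ((6 + 4608)**3)**2 = (4614**3)**2 = 98227427544**2 = 9648627521911769871936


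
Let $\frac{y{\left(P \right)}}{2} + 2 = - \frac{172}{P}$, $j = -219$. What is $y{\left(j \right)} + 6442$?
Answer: $\frac{1410266}{219} \approx 6439.6$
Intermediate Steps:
$y{\left(P \right)} = -4 - \frac{344}{P}$ ($y{\left(P \right)} = -4 + 2 \left(- \frac{172}{P}\right) = -4 - \frac{344}{P}$)
$y{\left(j \right)} + 6442 = \left(-4 - \frac{344}{-219}\right) + 6442 = \left(-4 - - \frac{344}{219}\right) + 6442 = \left(-4 + \frac{344}{219}\right) + 6442 = - \frac{532}{219} + 6442 = \frac{1410266}{219}$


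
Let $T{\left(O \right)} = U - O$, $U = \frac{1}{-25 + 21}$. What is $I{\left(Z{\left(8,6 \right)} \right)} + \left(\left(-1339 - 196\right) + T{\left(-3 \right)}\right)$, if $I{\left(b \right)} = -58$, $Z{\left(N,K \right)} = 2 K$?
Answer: $- \frac{6361}{4} \approx -1590.3$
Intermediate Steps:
$U = - \frac{1}{4}$ ($U = \frac{1}{-4} = - \frac{1}{4} \approx -0.25$)
$T{\left(O \right)} = - \frac{1}{4} - O$
$I{\left(Z{\left(8,6 \right)} \right)} + \left(\left(-1339 - 196\right) + T{\left(-3 \right)}\right) = -58 - \frac{6129}{4} = - \frac{6361}{4}$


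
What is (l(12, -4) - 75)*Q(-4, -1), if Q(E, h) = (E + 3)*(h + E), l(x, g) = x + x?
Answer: -255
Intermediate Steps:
l(x, g) = 2*x
Q(E, h) = (3 + E)*(E + h)
(l(12, -4) - 75)*Q(-4, -1) = (2*12 - 75)*((-4)² + 3*(-4) + 3*(-1) - 4*(-1)) = (24 - 75)*(16 - 12 - 3 + 4) = -51*5 = -255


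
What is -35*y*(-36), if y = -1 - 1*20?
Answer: -26460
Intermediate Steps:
y = -21 (y = -1 - 20 = -21)
-35*y*(-36) = -35*(-21)*(-36) = 735*(-36) = -26460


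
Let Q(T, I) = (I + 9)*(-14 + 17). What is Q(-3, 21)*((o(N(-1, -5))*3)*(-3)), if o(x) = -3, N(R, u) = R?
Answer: 2430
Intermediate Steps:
Q(T, I) = 27 + 3*I (Q(T, I) = (9 + I)*3 = 27 + 3*I)
Q(-3, 21)*((o(N(-1, -5))*3)*(-3)) = (27 + 3*21)*(-3*3*(-3)) = (27 + 63)*(-9*(-3)) = 90*27 = 2430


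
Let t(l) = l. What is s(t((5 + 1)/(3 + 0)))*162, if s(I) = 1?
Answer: 162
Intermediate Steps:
s(t((5 + 1)/(3 + 0)))*162 = 1*162 = 162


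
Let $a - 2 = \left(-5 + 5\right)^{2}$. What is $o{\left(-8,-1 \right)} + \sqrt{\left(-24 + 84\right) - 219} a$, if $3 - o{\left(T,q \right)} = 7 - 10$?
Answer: $6 + 2 i \sqrt{159} \approx 6.0 + 25.219 i$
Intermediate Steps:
$o{\left(T,q \right)} = 6$ ($o{\left(T,q \right)} = 3 - \left(7 - 10\right) = 3 - -3 = 3 + 3 = 6$)
$a = 2$ ($a = 2 + \left(-5 + 5\right)^{2} = 2 + 0^{2} = 2 + 0 = 2$)
$o{\left(-8,-1 \right)} + \sqrt{\left(-24 + 84\right) - 219} a = 6 + \sqrt{\left(-24 + 84\right) - 219} \cdot 2 = 6 + \sqrt{60 - 219} \cdot 2 = 6 + \sqrt{-159} \cdot 2 = 6 + i \sqrt{159} \cdot 2 = 6 + 2 i \sqrt{159}$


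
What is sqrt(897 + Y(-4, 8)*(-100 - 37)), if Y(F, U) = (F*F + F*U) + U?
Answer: sqrt(1993) ≈ 44.643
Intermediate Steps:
Y(F, U) = U + F**2 + F*U (Y(F, U) = (F**2 + F*U) + U = U + F**2 + F*U)
sqrt(897 + Y(-4, 8)*(-100 - 37)) = sqrt(897 + (8 + (-4)**2 - 4*8)*(-100 - 37)) = sqrt(897 + (8 + 16 - 32)*(-137)) = sqrt(897 - 8*(-137)) = sqrt(897 + 1096) = sqrt(1993)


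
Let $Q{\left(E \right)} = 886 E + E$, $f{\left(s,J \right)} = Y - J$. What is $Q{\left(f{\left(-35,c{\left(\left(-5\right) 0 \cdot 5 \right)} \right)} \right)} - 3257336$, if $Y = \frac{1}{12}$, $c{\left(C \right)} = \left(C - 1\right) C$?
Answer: $- \frac{39087145}{12} \approx -3.2573 \cdot 10^{6}$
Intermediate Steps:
$c{\left(C \right)} = C \left(-1 + C\right)$ ($c{\left(C \right)} = \left(-1 + C\right) C = C \left(-1 + C\right)$)
$Y = \frac{1}{12} \approx 0.083333$
$f{\left(s,J \right)} = \frac{1}{12} - J$
$Q{\left(E \right)} = 887 E$
$Q{\left(f{\left(-35,c{\left(\left(-5\right) 0 \cdot 5 \right)} \right)} \right)} - 3257336 = 887 \left(\frac{1}{12} - \left(-5\right) 0 \cdot 5 \left(-1 + \left(-5\right) 0 \cdot 5\right)\right) - 3257336 = 887 \left(\frac{1}{12} - 0 \cdot 5 \left(-1 + 0 \cdot 5\right)\right) - 3257336 = 887 \left(\frac{1}{12} - 0 \left(-1 + 0\right)\right) - 3257336 = 887 \left(\frac{1}{12} - 0 \left(-1\right)\right) - 3257336 = 887 \left(\frac{1}{12} - 0\right) - 3257336 = 887 \left(\frac{1}{12} + 0\right) - 3257336 = 887 \cdot \frac{1}{12} - 3257336 = \frac{887}{12} - 3257336 = - \frac{39087145}{12}$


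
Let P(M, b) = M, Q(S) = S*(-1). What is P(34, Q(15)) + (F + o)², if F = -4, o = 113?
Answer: 11915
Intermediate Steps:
Q(S) = -S
P(34, Q(15)) + (F + o)² = 34 + (-4 + 113)² = 34 + 109² = 34 + 11881 = 11915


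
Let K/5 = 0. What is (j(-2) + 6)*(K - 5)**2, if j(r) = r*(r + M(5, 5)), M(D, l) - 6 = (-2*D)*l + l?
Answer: 2200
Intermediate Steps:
K = 0 (K = 5*0 = 0)
M(D, l) = 6 + l - 2*D*l (M(D, l) = 6 + ((-2*D)*l + l) = 6 + (-2*D*l + l) = 6 + (l - 2*D*l) = 6 + l - 2*D*l)
j(r) = r*(-39 + r) (j(r) = r*(r + (6 + 5 - 2*5*5)) = r*(r + (6 + 5 - 50)) = r*(r - 39) = r*(-39 + r))
(j(-2) + 6)*(K - 5)**2 = (-2*(-39 - 2) + 6)*(0 - 5)**2 = (-2*(-41) + 6)*(-5)**2 = (82 + 6)*25 = 88*25 = 2200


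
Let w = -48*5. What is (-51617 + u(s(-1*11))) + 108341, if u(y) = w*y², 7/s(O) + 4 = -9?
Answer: 9574596/169 ≈ 56654.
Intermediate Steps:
w = -240
s(O) = -7/13 (s(O) = 7/(-4 - 9) = 7/(-13) = 7*(-1/13) = -7/13)
u(y) = -240*y²
(-51617 + u(s(-1*11))) + 108341 = (-51617 - 240*(-7/13)²) + 108341 = (-51617 - 240*49/169) + 108341 = (-51617 - 11760/169) + 108341 = -8735033/169 + 108341 = 9574596/169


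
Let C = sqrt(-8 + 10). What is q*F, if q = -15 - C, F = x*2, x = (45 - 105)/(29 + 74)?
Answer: 1800/103 + 120*sqrt(2)/103 ≈ 19.123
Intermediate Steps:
C = sqrt(2) ≈ 1.4142
x = -60/103 ≈ -0.58252
F = -120/103 (F = -60/103*2 = -120/103 ≈ -1.1650)
q = -15 - sqrt(2) ≈ -16.414
q*F = (-15 - sqrt(2))*(-120/103) = 1800/103 + 120*sqrt(2)/103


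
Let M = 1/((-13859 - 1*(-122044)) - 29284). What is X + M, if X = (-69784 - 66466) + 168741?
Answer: 2563572392/78901 ≈ 32491.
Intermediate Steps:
M = 1/78901 (M = 1/((-13859 + 122044) - 29284) = 1/(108185 - 29284) = 1/78901 ≈ 1.2674e-5)
X = 32491 (X = -136250 + 168741 = 32491)
X + M = 32491 + 1/78901 = 2563572392/78901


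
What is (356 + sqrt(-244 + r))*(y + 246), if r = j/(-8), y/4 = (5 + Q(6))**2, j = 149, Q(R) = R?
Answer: 259880 + 365*I*sqrt(4202)/2 ≈ 2.5988e+5 + 11830.0*I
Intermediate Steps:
y = 484 (y = 4*(5 + 6)**2 = 4*11**2 = 4*121 = 484)
r = -149/8 (r = 149/(-8) = 149*(-1/8) = -149/8 ≈ -18.625)
(356 + sqrt(-244 + r))*(y + 246) = (356 + sqrt(-244 - 149/8))*(484 + 246) = (356 + sqrt(-2101/8))*730 = (356 + I*sqrt(4202)/4)*730 = 259880 + 365*I*sqrt(4202)/2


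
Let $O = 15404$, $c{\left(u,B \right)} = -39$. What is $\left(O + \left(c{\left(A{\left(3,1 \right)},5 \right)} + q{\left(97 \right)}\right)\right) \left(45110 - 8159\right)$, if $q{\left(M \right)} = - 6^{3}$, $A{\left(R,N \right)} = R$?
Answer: $559770699$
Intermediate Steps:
$q{\left(M \right)} = -216$ ($q{\left(M \right)} = \left(-1\right) 216 = -216$)
$\left(O + \left(c{\left(A{\left(3,1 \right)},5 \right)} + q{\left(97 \right)}\right)\right) \left(45110 - 8159\right) = \left(15404 - 255\right) \left(45110 - 8159\right) = \left(15404 - 255\right) 36951 = 15149 \cdot 36951 = 559770699$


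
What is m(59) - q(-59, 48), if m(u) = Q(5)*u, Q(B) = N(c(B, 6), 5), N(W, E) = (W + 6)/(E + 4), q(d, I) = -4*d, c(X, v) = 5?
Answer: -1475/9 ≈ -163.89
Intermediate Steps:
N(W, E) = (6 + W)/(4 + E)
Q(B) = 11/9 (Q(B) = (6 + 5)/(4 + 5) = 11/9)
m(u) = 11*u/9
m(59) - q(-59, 48) = (11/9)*59 - (-4)*(-59) = 649/9 - 1*236 = 649/9 - 236 = -1475/9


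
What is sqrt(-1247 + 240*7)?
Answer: sqrt(433) ≈ 20.809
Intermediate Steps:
sqrt(-1247 + 240*7) = sqrt(-1247 + 1680) = sqrt(433)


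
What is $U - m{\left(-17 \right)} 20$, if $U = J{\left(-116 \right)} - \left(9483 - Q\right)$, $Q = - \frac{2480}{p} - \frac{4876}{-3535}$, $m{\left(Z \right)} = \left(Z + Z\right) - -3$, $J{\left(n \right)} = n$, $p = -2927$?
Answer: $- \frac{92882180303}{10346945} \approx -8976.8$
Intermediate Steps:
$m{\left(Z \right)} = 3 + 2 Z$ ($m{\left(Z \right)} = 2 Z + 3 = 3 + 2 Z$)
$Q = \frac{23038852}{10346945}$ ($Q = - \frac{2480}{-2927} - \frac{4876}{-3535} = \left(-2480\right) \left(- \frac{1}{2927}\right) - - \frac{4876}{3535} = \frac{2480}{2927} + \frac{4876}{3535} = \frac{23038852}{10346945} \approx 2.2266$)
$U = - \frac{99297286203}{10346945}$ ($U = -116 - \left(9483 - \frac{23038852}{10346945}\right) = -116 - \frac{98097040583}{10346945} = - \frac{99297286203}{10346945} \approx -9596.8$)
$U - m{\left(-17 \right)} 20 = - \frac{99297286203}{10346945} - \left(3 + 2 \left(-17\right)\right) 20 = - \frac{99297286203}{10346945} - \left(3 - 34\right) 20 = - \frac{99297286203}{10346945} - \left(-31\right) 20 = - \frac{99297286203}{10346945} - -620 = - \frac{99297286203}{10346945} + 620 = - \frac{92882180303}{10346945}$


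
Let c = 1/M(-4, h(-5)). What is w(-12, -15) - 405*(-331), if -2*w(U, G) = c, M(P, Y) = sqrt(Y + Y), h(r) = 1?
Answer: 134055 - sqrt(2)/4 ≈ 1.3405e+5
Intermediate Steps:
M(P, Y) = sqrt(2)*sqrt(Y) (M(P, Y) = sqrt(2*Y) = sqrt(2)*sqrt(Y))
c = sqrt(2)/2 (c = 1/(sqrt(2)*sqrt(1)) = 1/(sqrt(2)*1) = 1/(sqrt(2)) = sqrt(2)/2 ≈ 0.70711)
w(U, G) = -sqrt(2)/4
w(-12, -15) - 405*(-331) = -sqrt(2)/4 - 405*(-331) = -sqrt(2)/4 + 134055 = 134055 - sqrt(2)/4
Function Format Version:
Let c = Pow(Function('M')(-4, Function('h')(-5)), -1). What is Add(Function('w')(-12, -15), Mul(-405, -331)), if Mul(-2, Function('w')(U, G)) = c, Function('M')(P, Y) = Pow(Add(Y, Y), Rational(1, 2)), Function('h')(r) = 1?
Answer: Add(134055, Mul(Rational(-1, 4), Pow(2, Rational(1, 2)))) ≈ 1.3405e+5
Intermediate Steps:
Function('M')(P, Y) = Mul(Pow(2, Rational(1, 2)), Pow(Y, Rational(1, 2))) (Function('M')(P, Y) = Pow(Mul(2, Y), Rational(1, 2)) = Mul(Pow(2, Rational(1, 2)), Pow(Y, Rational(1, 2))))
c = Mul(Rational(1, 2), Pow(2, Rational(1, 2))) (c = Pow(Mul(Pow(2, Rational(1, 2)), Pow(1, Rational(1, 2))), -1) = Pow(Mul(Pow(2, Rational(1, 2)), 1), -1) = Pow(Pow(2, Rational(1, 2)), -1) = Mul(Rational(1, 2), Pow(2, Rational(1, 2))) ≈ 0.70711)
Function('w')(U, G) = Mul(Rational(-1, 4), Pow(2, Rational(1, 2))) (Function('w')(U, G) = Mul(Rational(-1, 2), Mul(Rational(1, 2), Pow(2, Rational(1, 2)))) = Mul(Rational(-1, 4), Pow(2, Rational(1, 2))))
Add(Function('w')(-12, -15), Mul(-405, -331)) = Add(Mul(Rational(-1, 4), Pow(2, Rational(1, 2))), Mul(-405, -331)) = Add(Mul(Rational(-1, 4), Pow(2, Rational(1, 2))), 134055) = Add(134055, Mul(Rational(-1, 4), Pow(2, Rational(1, 2))))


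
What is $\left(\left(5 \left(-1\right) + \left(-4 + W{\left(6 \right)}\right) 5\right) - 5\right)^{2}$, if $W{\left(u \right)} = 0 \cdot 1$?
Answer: $900$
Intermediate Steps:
$W{\left(u \right)} = 0$
$\left(\left(5 \left(-1\right) + \left(-4 + W{\left(6 \right)}\right) 5\right) - 5\right)^{2} = \left(\left(5 \left(-1\right) + \left(-4 + 0\right) 5\right) - 5\right)^{2} = \left(\left(-5 - 20\right) - 5\right)^{2} = \left(-25 - 5\right)^{2} = \left(-30\right)^{2} = 900$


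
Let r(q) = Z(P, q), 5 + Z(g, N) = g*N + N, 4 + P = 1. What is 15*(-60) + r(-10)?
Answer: -885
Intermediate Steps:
P = -3 (P = -4 + 1 = -3)
Z(g, N) = -5 + N + N*g (Z(g, N) = -5 + (g*N + N) = -5 + (N*g + N) = -5 + (N + N*g) = -5 + N + N*g)
r(q) = -5 - 2*q (r(q) = -5 + q + q*(-3) = -5 + q - 3*q = -5 - 2*q)
15*(-60) + r(-10) = 15*(-60) + (-5 - 2*(-10)) = -900 + (-5 + 20) = -900 + 15 = -885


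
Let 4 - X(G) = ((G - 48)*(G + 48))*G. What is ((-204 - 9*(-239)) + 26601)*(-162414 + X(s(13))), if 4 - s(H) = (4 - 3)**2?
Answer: -4439927700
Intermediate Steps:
s(H) = 3 (s(H) = 4 - (4 - 3)**2 = 4 - 1*1**2 = 4 - 1*1 = 4 - 1 = 3)
X(G) = 4 - G*(-48 + G)*(48 + G) (X(G) = 4 - (G - 48)*(G + 48)*G = 4 - (-48 + G)*(48 + G)*G = 4 - G*(-48 + G)*(48 + G))
((-204 - 9*(-239)) + 26601)*(-162414 + X(s(13))) = ((-204 - 9*(-239)) + 26601)*(-162414 + (4 - 1*3**3 + 2304*3)) = ((-204 + 2151) + 26601)*(-162414 + (4 - 1*27 + 6912)) = (1947 + 26601)*(-162414 + (4 - 27 + 6912)) = 28548*(-162414 + 6889) = 28548*(-155525) = -4439927700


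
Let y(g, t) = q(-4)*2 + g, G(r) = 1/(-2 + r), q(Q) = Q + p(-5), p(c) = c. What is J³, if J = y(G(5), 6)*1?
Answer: -148877/27 ≈ -5514.0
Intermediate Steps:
q(Q) = -5 + Q (q(Q) = Q - 5 = -5 + Q)
y(g, t) = -18 + g (y(g, t) = (-5 - 4)*2 + g = -9*2 + g = -18 + g)
J = -53/3 (J = (-18 + 1/(-2 + 5))*1 = (-18 + 1/3)*1 = (-18 + ⅓)*1 = -53/3*1 = -53/3 ≈ -17.667)
J³ = (-53/3)³ = -148877/27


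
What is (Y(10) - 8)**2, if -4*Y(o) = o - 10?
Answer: 64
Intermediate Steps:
Y(o) = 5/2 - o/4 (Y(o) = -(o - 10)/4 = -(-10 + o)/4 = 5/2 - o/4)
(Y(10) - 8)**2 = ((5/2 - 1/4*10) - 8)**2 = ((5/2 - 5/2) - 8)**2 = (0 - 8)**2 = (-8)**2 = 64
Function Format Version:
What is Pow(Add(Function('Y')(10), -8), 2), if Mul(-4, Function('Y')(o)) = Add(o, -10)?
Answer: 64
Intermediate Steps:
Function('Y')(o) = Add(Rational(5, 2), Mul(Rational(-1, 4), o)) (Function('Y')(o) = Mul(Rational(-1, 4), Add(o, -10)) = Mul(Rational(-1, 4), Add(-10, o)) = Add(Rational(5, 2), Mul(Rational(-1, 4), o)))
Pow(Add(Function('Y')(10), -8), 2) = Pow(Add(Add(Rational(5, 2), Mul(Rational(-1, 4), 10)), -8), 2) = Pow(Add(Add(Rational(5, 2), Rational(-5, 2)), -8), 2) = Pow(Add(0, -8), 2) = Pow(-8, 2) = 64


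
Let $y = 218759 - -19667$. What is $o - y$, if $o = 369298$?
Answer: $130872$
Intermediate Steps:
$y = 238426$ ($y = 218759 + 19667 = 238426$)
$o - y = 369298 - 238426 = 130872$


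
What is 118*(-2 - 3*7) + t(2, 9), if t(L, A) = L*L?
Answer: -2710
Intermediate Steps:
t(L, A) = L²
118*(-2 - 3*7) + t(2, 9) = 118*(-2 - 3*7) + 2² = 118*(-2 - 21) + 4 = 118*(-23) + 4 = -2714 + 4 = -2710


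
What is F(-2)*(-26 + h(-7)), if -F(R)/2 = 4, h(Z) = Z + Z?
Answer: 320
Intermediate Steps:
h(Z) = 2*Z
F(R) = -8 (F(R) = -2*4 = -8)
F(-2)*(-26 + h(-7)) = -8*(-26 + 2*(-7)) = -8*(-26 - 14) = -8*(-40) = 320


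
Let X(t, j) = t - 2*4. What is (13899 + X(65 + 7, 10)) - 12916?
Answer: 1047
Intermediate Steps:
X(t, j) = -8 + t (X(t, j) = t - 8 = -8 + t)
(13899 + X(65 + 7, 10)) - 12916 = (13899 + (-8 + (65 + 7))) - 12916 = (13899 + (-8 + 72)) - 12916 = (13899 + 64) - 12916 = 13963 - 12916 = 1047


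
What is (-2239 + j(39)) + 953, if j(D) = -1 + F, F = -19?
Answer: -1306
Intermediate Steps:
j(D) = -20 (j(D) = -1 - 19 = -20)
(-2239 + j(39)) + 953 = (-2239 - 20) + 953 = -2259 + 953 = -1306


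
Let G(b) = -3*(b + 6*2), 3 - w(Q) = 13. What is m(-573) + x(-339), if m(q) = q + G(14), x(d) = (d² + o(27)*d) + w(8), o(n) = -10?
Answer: 117650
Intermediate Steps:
w(Q) = -10 (w(Q) = 3 - 1*13 = 3 - 13 = -10)
x(d) = -10 + d² - 10*d (x(d) = (d² - 10*d) - 10 = -10 + d² - 10*d)
G(b) = -36 - 3*b (G(b) = -3*(b + 12) = -3*(12 + b) = -36 - 3*b)
m(q) = -78 + q (m(q) = q + (-36 - 3*14) = q + (-36 - 42) = q - 78 = -78 + q)
m(-573) + x(-339) = (-78 - 573) + (-10 + (-339)² - 10*(-339)) = -651 + (-10 + 114921 + 3390) = -651 + 118301 = 117650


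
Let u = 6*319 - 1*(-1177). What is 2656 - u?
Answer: -435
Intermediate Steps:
u = 3091 (u = 1914 + 1177 = 3091)
2656 - u = 2656 - 1*3091 = 2656 - 3091 = -435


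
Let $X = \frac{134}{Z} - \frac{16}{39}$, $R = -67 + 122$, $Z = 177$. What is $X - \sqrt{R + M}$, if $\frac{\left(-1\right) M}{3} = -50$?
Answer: $\frac{266}{767} - \sqrt{205} \approx -13.971$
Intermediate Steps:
$R = 55$
$M = 150$ ($M = \left(-3\right) \left(-50\right) = 150$)
$X = \frac{266}{767}$ ($X = \frac{134}{177} - \frac{16}{39} = \frac{266}{767} \approx 0.34681$)
$X - \sqrt{R + M} = \frac{266}{767} - \sqrt{55 + 150} = \frac{266}{767} - \sqrt{205}$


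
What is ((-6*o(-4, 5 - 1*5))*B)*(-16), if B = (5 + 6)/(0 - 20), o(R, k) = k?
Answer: 0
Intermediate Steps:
B = -11/20 (B = 11/(-20) = 11*(-1/20) = -11/20 ≈ -0.55000)
((-6*o(-4, 5 - 1*5))*B)*(-16) = (-6*(5 - 1*5)*(-11/20))*(-16) = (-6*(5 - 5)*(-11/20))*(-16) = (-6*0*(-11/20))*(-16) = (0*(-11/20))*(-16) = 0*(-16) = 0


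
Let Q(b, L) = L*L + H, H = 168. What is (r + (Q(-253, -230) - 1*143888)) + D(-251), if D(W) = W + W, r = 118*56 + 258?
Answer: -84456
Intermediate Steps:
r = 6866 (r = 6608 + 258 = 6866)
D(W) = 2*W
Q(b, L) = 168 + L² (Q(b, L) = L*L + 168 = L² + 168 = 168 + L²)
(r + (Q(-253, -230) - 1*143888)) + D(-251) = (6866 + ((168 + (-230)²) - 1*143888)) + 2*(-251) = (6866 + ((168 + 52900) - 143888)) - 502 = (6866 + (53068 - 143888)) - 502 = (6866 - 90820) - 502 = -83954 - 502 = -84456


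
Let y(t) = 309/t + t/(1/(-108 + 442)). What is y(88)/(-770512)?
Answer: -2586805/67805056 ≈ -0.038151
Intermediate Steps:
y(t) = 309/t + 334*t (y(t) = 309/t + t/(1/334) = 309/t + t*334 = 309/t + 334*t)
y(88)/(-770512) = (309/88 + 334*88)/(-770512) = (309*(1/88) + 29392)*(-1/770512) = (309/88 + 29392)*(-1/770512) = (2586805/88)*(-1/770512) = -2586805/67805056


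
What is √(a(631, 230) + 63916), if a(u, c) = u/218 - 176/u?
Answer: √1209481042618918/137558 ≈ 252.82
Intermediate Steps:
a(u, c) = -176/u + u/218 (a(u, c) = u*(1/218) - 176/u = u/218 - 176/u = -176/u + u/218)
√(a(631, 230) + 63916) = √((-176/631 + (1/218)*631) + 63916) = √((-176*1/631 + 631/218) + 63916) = √((-176/631 + 631/218) + 63916) = √(359793/137558 + 63916) = √(8792516921/137558) = √1209481042618918/137558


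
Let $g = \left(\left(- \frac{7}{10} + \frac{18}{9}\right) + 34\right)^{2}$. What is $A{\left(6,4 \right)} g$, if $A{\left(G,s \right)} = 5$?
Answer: $\frac{124609}{20} \approx 6230.5$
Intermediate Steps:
$g = \frac{124609}{100}$ ($g = \left(\left(\left(-7\right) \frac{1}{10} + 18 \cdot \frac{1}{9}\right) + 34\right)^{2} = \left(\left(- \frac{7}{10} + 2\right) + 34\right)^{2} = \left(\frac{13}{10} + 34\right)^{2} = \left(\frac{353}{10}\right)^{2} = \frac{124609}{100} \approx 1246.1$)
$A{\left(6,4 \right)} g = 5 \cdot \frac{124609}{100} = \frac{124609}{20}$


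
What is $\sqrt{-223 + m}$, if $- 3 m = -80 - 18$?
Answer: $\frac{i \sqrt{1713}}{3} \approx 13.796 i$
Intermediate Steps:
$m = \frac{98}{3}$ ($m = - \frac{-80 - 18}{3} = \left(- \frac{1}{3}\right) \left(-98\right) = \frac{98}{3} \approx 32.667$)
$\sqrt{-223 + m} = \sqrt{-223 + \frac{98}{3}} = \sqrt{- \frac{571}{3}} = \frac{i \sqrt{1713}}{3}$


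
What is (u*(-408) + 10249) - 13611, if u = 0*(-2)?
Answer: -3362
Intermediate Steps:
u = 0
(u*(-408) + 10249) - 13611 = (0*(-408) + 10249) - 13611 = (0 + 10249) - 13611 = 10249 - 13611 = -3362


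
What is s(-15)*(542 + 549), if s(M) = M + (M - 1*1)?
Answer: -33821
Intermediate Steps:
s(M) = -1 + 2*M (s(M) = M + (M - 1) = M + (-1 + M) = -1 + 2*M)
s(-15)*(542 + 549) = (-1 + 2*(-15))*(542 + 549) = (-1 - 30)*1091 = -31*1091 = -33821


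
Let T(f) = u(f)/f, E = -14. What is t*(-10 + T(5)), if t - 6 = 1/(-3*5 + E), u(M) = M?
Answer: -1557/29 ≈ -53.690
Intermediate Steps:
T(f) = 1 (T(f) = f/f = 1)
t = 173/29 (t = 6 + 1/(-3*5 - 14) = 6 + 1/(-15 - 14) = 6 + 1/(-29) = 6 - 1/29 = 173/29 ≈ 5.9655)
t*(-10 + T(5)) = 173*(-10 + 1)/29 = (173/29)*(-9) = -1557/29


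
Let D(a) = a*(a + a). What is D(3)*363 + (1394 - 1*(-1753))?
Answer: 9681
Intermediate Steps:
D(a) = 2*a² (D(a) = a*(2*a) = 2*a²)
D(3)*363 + (1394 - 1*(-1753)) = (2*3²)*363 + (1394 - 1*(-1753)) = (2*9)*363 + (1394 + 1753) = 18*363 + 3147 = 6534 + 3147 = 9681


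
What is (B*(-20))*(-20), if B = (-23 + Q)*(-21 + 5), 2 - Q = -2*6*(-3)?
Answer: 364800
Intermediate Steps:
Q = -34 (Q = 2 - (-2*6)*(-3) = 2 - (-12)*(-3) = 2 - 1*36 = 2 - 36 = -34)
B = 912 (B = (-23 - 34)*(-21 + 5) = -57*(-16) = 912)
(B*(-20))*(-20) = (912*(-20))*(-20) = -18240*(-20) = 364800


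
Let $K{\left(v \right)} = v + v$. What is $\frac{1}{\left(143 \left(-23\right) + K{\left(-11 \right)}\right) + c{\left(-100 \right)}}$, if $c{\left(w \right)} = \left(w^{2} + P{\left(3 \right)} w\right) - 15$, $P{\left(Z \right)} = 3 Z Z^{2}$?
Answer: $- \frac{1}{1426} \approx -0.00070126$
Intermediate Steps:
$K{\left(v \right)} = 2 v$
$P{\left(Z \right)} = 3 Z^{3}$
$c{\left(w \right)} = -15 + w^{2} + 81 w$ ($c{\left(w \right)} = \left(w^{2} + 3 \cdot 3^{3} w\right) - 15 = \left(w^{2} + 3 \cdot 27 w\right) - 15 = \left(w^{2} + 81 w\right) - 15 = -15 + w^{2} + 81 w$)
$\frac{1}{\left(143 \left(-23\right) + K{\left(-11 \right)}\right) + c{\left(-100 \right)}} = \frac{1}{\left(143 \left(-23\right) + 2 \left(-11\right)\right) + \left(-15 + \left(-100\right)^{2} + 81 \left(-100\right)\right)} = \frac{1}{\left(-3289 - 22\right) - -1885} = \frac{1}{-3311 + 1885} = \frac{1}{-1426} = - \frac{1}{1426}$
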